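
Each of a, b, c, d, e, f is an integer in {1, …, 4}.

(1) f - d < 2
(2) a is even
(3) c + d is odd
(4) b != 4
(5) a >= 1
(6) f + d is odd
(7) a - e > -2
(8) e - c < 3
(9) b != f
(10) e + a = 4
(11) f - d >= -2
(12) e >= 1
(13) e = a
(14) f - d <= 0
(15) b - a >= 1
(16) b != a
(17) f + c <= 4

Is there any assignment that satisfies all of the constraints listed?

Satisfiable

Try a = 2, b = 3, c = 1, d = 2, e = 2, f = 1.
Check constraint 1: f - d = -1; constraint 7: a - e = 0. The remaining constraints are straightforward to verify.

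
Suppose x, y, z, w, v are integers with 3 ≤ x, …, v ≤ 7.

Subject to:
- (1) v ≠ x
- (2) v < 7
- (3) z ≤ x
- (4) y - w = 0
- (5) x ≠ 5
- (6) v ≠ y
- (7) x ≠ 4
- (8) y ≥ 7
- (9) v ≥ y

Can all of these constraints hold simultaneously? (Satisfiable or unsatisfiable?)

From constraints 8 and 9: v ≥ y and y ≥ 7, so v ≥ 7. From constraint 2: v ≤ 6. But 6 < 7, so no value of v works.

Unsatisfiable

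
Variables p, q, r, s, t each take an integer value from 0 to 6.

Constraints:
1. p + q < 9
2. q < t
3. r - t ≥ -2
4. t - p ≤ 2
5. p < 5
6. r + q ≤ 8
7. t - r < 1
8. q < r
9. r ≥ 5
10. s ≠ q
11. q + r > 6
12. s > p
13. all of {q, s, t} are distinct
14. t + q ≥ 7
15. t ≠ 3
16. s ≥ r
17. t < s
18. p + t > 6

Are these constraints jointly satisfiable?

Satisfiable

Take p = 3, q = 3, r = 5, s = 5, t = 4. Then constraint 1: p + q = 6; constraint 3: r - t = 1; constraint 4: t - p = 1, and every other listed constraint is also met.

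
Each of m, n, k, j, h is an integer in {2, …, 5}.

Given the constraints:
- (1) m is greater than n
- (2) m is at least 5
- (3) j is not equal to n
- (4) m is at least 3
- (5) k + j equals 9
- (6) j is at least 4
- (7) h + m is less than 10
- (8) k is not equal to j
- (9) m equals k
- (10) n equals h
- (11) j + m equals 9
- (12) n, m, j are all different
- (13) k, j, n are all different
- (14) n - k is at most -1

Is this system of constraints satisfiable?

Satisfiable

Take m = 5, n = 3, k = 5, j = 4, h = 3. Then constraint 5: k + j = 9; constraint 7: h + m = 8; constraint 11: j + m = 9, and every other listed constraint is also met.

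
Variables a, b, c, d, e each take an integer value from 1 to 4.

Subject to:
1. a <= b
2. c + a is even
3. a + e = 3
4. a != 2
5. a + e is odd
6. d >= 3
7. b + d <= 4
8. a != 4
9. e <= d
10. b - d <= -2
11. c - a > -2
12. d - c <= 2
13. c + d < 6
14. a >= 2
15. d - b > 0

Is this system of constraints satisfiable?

Unsatisfiable

From constraints 1 and 14: b ≥ a ≥ 2. From constraint 6: d ≥ 3. Hence b + d ≥ 5. But constraint 7 requires b + d ≤ 4, and 4 < 5. Contradiction.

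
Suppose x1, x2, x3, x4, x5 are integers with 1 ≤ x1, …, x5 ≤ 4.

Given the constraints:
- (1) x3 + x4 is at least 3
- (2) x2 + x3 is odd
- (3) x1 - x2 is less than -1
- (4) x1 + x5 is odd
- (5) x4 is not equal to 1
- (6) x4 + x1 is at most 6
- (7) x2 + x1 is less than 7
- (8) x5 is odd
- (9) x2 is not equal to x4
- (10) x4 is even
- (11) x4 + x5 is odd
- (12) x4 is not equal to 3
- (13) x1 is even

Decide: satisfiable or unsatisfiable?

Setting (x1, x2, x3, x4, x5) = (2, 4, 1, 2, 1) satisfies everything: constraint 1: x3 + x4 = 3; constraint 3: x1 - x2 = -2; constraint 6: x4 + x1 = 4, and the others follow.

Satisfiable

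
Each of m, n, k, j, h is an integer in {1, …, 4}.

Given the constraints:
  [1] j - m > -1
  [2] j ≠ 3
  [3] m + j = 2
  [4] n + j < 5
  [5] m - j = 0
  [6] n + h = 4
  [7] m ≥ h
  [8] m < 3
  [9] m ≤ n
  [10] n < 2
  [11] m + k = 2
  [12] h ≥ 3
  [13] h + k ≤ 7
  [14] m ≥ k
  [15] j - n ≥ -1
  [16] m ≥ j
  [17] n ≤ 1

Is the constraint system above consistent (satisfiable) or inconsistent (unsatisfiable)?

From constraints 7 and 12: m ≥ h and h ≥ 3, so m ≥ 3. From constraints 9 and 17: m ≤ n and n ≤ 1, so m ≤ 1. But 1 < 3, so no value of m works.

Unsatisfiable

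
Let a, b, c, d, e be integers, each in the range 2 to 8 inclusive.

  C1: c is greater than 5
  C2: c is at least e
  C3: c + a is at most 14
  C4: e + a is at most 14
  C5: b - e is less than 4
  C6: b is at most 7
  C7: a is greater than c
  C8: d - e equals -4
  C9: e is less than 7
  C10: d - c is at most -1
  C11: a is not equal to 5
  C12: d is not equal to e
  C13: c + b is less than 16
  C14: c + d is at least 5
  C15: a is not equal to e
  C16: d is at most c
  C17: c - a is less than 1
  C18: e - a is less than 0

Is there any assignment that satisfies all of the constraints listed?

Setting (a, b, c, d, e) = (7, 7, 6, 2, 6) satisfies everything: constraint 3: c + a = 13; constraint 4: e + a = 13, and the others follow.

Satisfiable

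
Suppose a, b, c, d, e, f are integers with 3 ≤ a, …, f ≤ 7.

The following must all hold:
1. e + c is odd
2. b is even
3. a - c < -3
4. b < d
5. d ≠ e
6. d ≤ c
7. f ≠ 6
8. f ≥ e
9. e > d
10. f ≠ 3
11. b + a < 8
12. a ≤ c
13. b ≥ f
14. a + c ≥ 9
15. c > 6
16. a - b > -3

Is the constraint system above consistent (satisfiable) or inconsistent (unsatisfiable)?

Unsatisfiable

Constraints 4, 8, 9, and 13 give e ≤ f, f ≤ b, b < d, d < e. Chaining: e ≤ f ≤ b < d < e, which forces e < e — impossible.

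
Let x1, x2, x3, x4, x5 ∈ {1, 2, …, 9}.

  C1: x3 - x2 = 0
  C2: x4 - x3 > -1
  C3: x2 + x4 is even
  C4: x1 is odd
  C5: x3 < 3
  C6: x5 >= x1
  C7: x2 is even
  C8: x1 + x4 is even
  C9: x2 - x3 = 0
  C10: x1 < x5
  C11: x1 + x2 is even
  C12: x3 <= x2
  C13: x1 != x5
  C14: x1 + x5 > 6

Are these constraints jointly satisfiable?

Constraint 4 makes x1 odd and constraint 7 makes x2 even, so x1 + x2 must be odd. Constraint 11 says x1 + x2 is even — contradiction.

Unsatisfiable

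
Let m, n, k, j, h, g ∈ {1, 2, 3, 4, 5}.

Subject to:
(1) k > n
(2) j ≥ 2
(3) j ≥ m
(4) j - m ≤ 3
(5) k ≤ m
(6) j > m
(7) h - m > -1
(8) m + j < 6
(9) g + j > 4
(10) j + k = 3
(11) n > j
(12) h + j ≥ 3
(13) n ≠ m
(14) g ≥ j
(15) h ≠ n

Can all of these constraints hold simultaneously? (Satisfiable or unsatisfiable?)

Unsatisfiable

Constraints 1, 5, 6, and 11 give m < j, j < n, n < k, k ≤ m. Chaining: m < j < n < k ≤ m, which forces m < m — impossible.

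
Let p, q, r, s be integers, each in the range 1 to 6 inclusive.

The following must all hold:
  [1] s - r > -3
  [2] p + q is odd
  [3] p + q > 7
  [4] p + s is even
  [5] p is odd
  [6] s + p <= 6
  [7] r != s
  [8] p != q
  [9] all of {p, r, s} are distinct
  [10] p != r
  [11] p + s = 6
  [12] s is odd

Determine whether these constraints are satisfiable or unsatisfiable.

Satisfiable

The assignment p = 5, q = 4, r = 3, s = 1 works:
  constraint 1 holds since s - r = -2.
  constraint 3 holds since p + q = 9.
The rest check out directly.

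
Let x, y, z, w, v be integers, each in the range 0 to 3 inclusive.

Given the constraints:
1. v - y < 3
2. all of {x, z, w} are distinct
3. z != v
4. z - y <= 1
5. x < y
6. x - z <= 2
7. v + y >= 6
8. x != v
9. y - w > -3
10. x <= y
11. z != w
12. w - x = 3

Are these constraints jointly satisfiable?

Satisfiable

Take x = 0, y = 3, z = 1, w = 3, v = 3. Then constraint 1: v - y = 0; constraint 4: z - y = -2, and every other listed constraint is also met.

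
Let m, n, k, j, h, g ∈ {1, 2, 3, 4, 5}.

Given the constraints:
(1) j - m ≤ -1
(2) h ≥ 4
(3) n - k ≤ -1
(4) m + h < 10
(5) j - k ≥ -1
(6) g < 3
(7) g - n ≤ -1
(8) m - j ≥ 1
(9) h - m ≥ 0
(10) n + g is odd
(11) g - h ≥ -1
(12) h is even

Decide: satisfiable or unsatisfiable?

Unsatisfiable

Constraints 1, 3, 5, 7, 9, and 11 give j − k ≥ -1, k − n ≥ 1, n − g ≥ 1, g − h ≥ -1, h − m ≥ 0, m − j ≥ 1.
Adding all 6 inequalities: the left sides telescope to 0, and the right sides sum to (-1) + 1 + 1 + (-1) + 0 + 1 = 1. So 0 ≥ 1, which is false.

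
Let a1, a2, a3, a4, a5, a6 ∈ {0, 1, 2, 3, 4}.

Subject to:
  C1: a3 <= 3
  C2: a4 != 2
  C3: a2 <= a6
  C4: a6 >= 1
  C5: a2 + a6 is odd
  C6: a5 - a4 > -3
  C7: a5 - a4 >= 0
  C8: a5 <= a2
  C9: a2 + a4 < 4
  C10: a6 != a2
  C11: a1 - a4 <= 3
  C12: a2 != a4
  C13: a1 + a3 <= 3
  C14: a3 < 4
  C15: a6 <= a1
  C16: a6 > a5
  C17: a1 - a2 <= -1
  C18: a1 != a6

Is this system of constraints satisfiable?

Constraints 3, 15, and 17 give a2 ≤ a6, a6 ≤ a1, a1 < a2. Chaining: a2 ≤ a6 ≤ a1 < a2, which forces a2 < a2 — impossible.

Unsatisfiable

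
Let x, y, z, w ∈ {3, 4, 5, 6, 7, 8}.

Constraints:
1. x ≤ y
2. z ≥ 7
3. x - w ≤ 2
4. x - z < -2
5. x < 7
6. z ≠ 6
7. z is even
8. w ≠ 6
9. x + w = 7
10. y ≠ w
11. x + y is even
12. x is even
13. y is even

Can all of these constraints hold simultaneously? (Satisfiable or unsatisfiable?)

Satisfiable

The assignment x = 4, y = 4, z = 8, w = 3 works:
  constraint 3 holds since x - w = 1.
  constraint 4 holds since x - z = -4.
  constraint 9 holds since x + w = 7.
The rest check out directly.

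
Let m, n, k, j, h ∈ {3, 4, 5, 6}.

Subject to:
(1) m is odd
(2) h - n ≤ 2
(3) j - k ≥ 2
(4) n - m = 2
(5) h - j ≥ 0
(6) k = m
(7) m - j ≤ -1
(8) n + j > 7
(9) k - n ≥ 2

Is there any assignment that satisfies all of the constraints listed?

Constraints 2, 3, 5, and 9 give k − n ≥ 2, n − h ≥ -2, h − j ≥ 0, j − k ≥ 2.
Adding all 4 inequalities: the left sides telescope to 0, and the right sides sum to 2 + (-2) + 0 + 2 = 2. So 0 ≥ 2, which is false.

Unsatisfiable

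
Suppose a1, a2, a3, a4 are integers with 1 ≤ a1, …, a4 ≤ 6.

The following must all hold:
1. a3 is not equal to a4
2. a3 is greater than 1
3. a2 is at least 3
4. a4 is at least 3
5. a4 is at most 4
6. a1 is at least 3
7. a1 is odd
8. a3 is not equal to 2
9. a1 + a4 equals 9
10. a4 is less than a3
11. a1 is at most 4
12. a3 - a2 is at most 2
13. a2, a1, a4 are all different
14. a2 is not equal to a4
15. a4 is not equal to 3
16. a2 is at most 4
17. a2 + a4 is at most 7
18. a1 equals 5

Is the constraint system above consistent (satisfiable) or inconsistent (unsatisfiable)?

Constraints 3, 4, 5, 6, 11, and 16 confine each of a2, a1, a4 to the 2 values {3, 4}.
Constraint 13 requires all 3 of them to be distinct, but only 2 values are available — impossible by the pigeonhole principle.

Unsatisfiable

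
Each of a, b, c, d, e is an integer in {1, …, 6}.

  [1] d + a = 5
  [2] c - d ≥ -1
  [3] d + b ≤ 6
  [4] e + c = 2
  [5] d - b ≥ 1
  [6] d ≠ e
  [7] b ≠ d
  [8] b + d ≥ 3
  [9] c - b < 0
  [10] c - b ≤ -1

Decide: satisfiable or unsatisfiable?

Unsatisfiable

Constraints 2, 5, and 10 give c − d ≥ -1, d − b ≥ 1, b − c ≥ 1.
Adding all 3 inequalities: the left sides telescope to 0, and the right sides sum to (-1) + 1 + 1 = 1. So 0 ≥ 1, which is false.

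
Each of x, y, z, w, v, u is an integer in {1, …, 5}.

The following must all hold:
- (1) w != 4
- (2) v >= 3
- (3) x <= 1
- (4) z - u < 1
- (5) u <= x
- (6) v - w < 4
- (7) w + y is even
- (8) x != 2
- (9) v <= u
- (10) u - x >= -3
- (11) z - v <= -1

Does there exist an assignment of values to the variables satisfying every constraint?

Unsatisfiable

From constraints 2 and 9: u ≥ v and v ≥ 3, so u ≥ 3. From constraints 3 and 5: u ≤ x and x ≤ 1, so u ≤ 1. But 1 < 3, so no value of u works.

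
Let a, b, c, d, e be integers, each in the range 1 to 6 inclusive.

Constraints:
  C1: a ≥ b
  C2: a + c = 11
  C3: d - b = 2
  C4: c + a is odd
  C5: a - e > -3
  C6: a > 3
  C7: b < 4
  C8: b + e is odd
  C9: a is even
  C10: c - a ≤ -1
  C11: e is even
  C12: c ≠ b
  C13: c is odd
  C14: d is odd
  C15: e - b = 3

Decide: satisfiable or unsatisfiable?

Satisfiable

Take a = 6, b = 3, c = 5, d = 5, e = 6. Then constraint 2: a + c = 11; constraint 3: d - b = 2, and every other listed constraint is also met.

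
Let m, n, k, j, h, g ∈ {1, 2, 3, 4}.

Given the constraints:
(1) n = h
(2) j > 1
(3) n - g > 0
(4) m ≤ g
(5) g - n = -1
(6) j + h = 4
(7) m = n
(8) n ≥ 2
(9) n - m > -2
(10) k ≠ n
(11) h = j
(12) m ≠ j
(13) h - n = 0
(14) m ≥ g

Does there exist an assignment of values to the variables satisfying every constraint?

Unsatisfiable

From constraints 1, 7, and 11, m = n = h = j, so m = j. But constraint 12 says m ≠ j. Contradiction.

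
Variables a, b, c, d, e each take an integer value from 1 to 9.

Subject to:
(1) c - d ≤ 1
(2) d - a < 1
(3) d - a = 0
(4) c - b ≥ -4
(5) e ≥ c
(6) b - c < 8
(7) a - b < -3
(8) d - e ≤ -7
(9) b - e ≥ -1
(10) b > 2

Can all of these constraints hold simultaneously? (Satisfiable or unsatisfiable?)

Constraints 1, 4, 8, and 9 give e − d ≥ 7, d − c ≥ -1, c − b ≥ -4, b − e ≥ -1.
Adding all 4 inequalities: the left sides telescope to 0, and the right sides sum to 7 + (-1) + (-4) + (-1) = 1. So 0 ≥ 1, which is false.

Unsatisfiable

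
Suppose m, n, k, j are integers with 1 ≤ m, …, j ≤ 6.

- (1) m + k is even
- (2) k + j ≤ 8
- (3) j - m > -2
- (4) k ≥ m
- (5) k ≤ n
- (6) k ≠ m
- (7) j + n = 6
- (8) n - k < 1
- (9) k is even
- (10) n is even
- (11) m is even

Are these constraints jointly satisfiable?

Satisfiable

One satisfying assignment is m = 2, n = 4, k = 4, j = 2.
For the less obvious constraints — constraint 2: k + j = 6; constraint 3: j - m = 0; constraint 7: j + n = 6 — and the others hold by inspection.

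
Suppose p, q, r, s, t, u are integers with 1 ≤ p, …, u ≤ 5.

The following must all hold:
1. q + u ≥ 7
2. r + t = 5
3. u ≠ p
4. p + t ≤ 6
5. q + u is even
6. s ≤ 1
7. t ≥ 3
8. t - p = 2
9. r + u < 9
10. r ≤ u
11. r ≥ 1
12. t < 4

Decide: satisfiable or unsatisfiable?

Satisfiable

Setting (p, q, r, s, t, u) = (1, 3, 2, 1, 3, 5) satisfies everything: constraint 1: q + u = 8; constraint 2: r + t = 5; constraint 4: p + t = 4, and the others follow.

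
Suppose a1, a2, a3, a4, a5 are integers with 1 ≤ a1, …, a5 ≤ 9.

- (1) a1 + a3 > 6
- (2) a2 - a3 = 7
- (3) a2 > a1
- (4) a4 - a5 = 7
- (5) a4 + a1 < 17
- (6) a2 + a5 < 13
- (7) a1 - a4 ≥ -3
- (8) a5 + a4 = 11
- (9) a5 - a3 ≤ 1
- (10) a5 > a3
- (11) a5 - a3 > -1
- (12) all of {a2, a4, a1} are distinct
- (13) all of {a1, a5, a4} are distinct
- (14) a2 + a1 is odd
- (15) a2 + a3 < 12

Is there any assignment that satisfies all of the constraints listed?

Satisfiable

The assignment a1 = 7, a2 = 8, a3 = 1, a4 = 9, a5 = 2 works:
  constraint 1 holds since a1 + a3 = 8.
  constraint 2 holds since a2 - a3 = 7.
The rest check out directly.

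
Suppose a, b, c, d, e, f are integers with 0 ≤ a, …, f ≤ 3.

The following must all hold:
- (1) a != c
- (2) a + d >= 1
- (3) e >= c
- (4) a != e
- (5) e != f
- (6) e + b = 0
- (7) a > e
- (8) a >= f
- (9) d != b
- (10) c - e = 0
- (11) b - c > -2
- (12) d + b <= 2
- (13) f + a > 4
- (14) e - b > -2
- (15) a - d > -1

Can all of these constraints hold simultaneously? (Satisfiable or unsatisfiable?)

Satisfiable

Setting (a, b, c, d, e, f) = (3, 0, 0, 1, 0, 3) satisfies everything: constraint 2: a + d = 4; constraint 6: e + b = 0; constraint 10: c - e = 0, and the others follow.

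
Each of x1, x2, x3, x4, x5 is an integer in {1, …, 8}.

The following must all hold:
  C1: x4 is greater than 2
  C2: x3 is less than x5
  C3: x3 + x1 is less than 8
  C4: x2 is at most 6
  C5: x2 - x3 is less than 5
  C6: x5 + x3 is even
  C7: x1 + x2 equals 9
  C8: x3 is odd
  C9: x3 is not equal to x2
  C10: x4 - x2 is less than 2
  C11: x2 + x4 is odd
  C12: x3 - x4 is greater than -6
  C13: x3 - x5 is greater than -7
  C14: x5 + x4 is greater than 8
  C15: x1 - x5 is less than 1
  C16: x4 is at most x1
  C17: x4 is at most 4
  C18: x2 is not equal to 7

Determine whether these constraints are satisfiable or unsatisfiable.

The assignment x1 = 6, x2 = 3, x3 = 1, x4 = 4, x5 = 7 works:
  constraint 3 holds since x3 + x1 = 7.
  constraint 5 holds since x2 - x3 = 2.
The rest check out directly.

Satisfiable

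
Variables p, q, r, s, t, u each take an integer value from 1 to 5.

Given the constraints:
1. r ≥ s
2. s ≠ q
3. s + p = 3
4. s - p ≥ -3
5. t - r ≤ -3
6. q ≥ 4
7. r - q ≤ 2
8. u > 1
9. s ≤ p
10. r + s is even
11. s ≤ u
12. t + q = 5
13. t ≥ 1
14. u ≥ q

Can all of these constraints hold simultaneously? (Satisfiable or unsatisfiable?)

Satisfiable

Try p = 2, q = 4, r = 5, s = 1, t = 1, u = 5.
Check constraint 3: s + p = 3; constraint 4: s - p = -1. The remaining constraints are straightforward to verify.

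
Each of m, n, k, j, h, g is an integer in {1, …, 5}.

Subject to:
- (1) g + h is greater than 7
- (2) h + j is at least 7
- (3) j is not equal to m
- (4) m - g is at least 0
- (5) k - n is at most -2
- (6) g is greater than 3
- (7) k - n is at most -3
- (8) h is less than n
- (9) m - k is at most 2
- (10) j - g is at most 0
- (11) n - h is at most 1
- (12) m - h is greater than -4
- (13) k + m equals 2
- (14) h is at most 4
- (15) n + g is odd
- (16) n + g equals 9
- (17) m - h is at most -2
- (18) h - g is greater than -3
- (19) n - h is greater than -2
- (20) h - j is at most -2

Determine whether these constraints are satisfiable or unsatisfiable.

Unsatisfiable

Constraints 4, 7, 9, 10, 11, and 20 give j − h ≥ 2, h − n ≥ -1, n − k ≥ 3, k − m ≥ -2, m − g ≥ 0, g − j ≥ 0.
Adding all 6 inequalities: the left sides telescope to 0, and the right sides sum to 2 + (-1) + 3 + (-2) + 0 + 0 = 2. So 0 ≥ 2, which is false.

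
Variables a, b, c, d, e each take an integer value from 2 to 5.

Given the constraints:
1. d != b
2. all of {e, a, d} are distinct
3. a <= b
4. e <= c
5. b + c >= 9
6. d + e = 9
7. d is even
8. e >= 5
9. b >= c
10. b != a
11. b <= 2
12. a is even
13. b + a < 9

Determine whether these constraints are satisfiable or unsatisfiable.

Unsatisfiable

From constraints 4 and 8: c ≥ e and e ≥ 5, so c ≥ 5. From constraints 9 and 11: c ≤ b and b ≤ 2, so c ≤ 2. But 2 < 5, so no value of c works.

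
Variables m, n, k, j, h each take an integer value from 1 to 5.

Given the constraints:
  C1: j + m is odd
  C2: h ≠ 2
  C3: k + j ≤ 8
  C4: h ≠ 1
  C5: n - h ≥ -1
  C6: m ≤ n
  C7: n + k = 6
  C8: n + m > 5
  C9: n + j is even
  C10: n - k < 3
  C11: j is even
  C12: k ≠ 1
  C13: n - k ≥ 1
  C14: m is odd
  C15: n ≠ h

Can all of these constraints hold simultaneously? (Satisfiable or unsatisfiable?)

Satisfiable

Try m = 3, n = 4, k = 2, j = 4, h = 3.
Check constraint 3: k + j = 6; constraint 5: n - h = 1. The remaining constraints are straightforward to verify.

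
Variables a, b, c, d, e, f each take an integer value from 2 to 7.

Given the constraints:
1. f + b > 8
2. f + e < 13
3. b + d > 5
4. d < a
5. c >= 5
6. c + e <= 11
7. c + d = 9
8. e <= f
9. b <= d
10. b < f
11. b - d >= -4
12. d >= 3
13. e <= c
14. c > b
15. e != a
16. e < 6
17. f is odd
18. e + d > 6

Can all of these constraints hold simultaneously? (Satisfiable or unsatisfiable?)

Setting (a, b, c, d, e, f) = (6, 2, 5, 4, 4, 7) satisfies everything: constraint 1: f + b = 9; constraint 2: f + e = 11, and the others follow.

Satisfiable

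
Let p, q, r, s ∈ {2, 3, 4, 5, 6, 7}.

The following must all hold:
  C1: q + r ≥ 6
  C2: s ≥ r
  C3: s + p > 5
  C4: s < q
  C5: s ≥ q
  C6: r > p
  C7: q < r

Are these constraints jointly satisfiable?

Unsatisfiable

Constraints 2, 4, and 7 give r ≤ s, s < q, q < r. Chaining: r ≤ s < q < r, which forces r < r — impossible.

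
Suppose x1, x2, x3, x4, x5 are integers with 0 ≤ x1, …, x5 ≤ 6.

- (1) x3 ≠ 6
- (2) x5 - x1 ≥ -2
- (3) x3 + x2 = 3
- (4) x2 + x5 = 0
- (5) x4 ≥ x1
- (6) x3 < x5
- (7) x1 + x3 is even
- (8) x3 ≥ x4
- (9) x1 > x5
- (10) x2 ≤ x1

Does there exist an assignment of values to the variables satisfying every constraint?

Constraints 5, 6, 8, and 9 give x4 ≤ x3, x3 < x5, x5 < x1, x1 ≤ x4. Chaining: x4 ≤ x3 < x5 < x1 ≤ x4, which forces x4 < x4 — impossible.

Unsatisfiable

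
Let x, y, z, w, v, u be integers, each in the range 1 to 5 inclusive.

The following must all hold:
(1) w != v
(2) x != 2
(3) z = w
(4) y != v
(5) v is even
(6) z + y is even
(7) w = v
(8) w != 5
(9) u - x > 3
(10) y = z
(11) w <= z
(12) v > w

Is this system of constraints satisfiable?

From constraints 3, 7, and 10, y = z = w = v, so y = v. But constraint 4 says y ≠ v. Contradiction.

Unsatisfiable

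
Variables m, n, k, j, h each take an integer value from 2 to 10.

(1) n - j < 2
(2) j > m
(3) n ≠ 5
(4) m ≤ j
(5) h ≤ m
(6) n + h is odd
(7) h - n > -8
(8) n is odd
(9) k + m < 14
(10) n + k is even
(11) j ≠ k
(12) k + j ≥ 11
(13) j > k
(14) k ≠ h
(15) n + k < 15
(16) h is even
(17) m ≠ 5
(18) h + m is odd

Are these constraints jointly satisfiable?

Take m = 9, n = 9, k = 3, j = 10, h = 2. Then constraint 1: n - j = -1; constraint 7: h - n = -7, and every other listed constraint is also met.

Satisfiable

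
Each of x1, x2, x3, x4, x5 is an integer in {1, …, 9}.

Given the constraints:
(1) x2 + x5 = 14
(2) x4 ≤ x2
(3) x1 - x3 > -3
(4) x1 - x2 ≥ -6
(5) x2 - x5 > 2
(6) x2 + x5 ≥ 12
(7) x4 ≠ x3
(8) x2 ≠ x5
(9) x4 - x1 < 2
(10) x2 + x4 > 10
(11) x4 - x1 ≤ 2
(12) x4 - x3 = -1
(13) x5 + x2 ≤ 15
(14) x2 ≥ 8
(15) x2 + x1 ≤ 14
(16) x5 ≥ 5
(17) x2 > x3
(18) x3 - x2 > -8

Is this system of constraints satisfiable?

Satisfiable

The assignment x1 = 4, x2 = 9, x3 = 4, x4 = 3, x5 = 5 works:
  constraint 1 holds since x2 + x5 = 14.
  constraint 3 holds since x1 - x3 = 0.
The rest check out directly.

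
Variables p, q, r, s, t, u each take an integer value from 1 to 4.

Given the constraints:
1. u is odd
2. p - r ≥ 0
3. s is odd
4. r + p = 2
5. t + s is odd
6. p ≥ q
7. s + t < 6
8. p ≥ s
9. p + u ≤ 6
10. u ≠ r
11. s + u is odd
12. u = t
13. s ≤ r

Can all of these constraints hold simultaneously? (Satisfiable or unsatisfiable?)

Unsatisfiable

Constraint 3 makes s odd and constraint 1 makes u odd, so s + u must be even. Constraint 11 says s + u is odd — contradiction.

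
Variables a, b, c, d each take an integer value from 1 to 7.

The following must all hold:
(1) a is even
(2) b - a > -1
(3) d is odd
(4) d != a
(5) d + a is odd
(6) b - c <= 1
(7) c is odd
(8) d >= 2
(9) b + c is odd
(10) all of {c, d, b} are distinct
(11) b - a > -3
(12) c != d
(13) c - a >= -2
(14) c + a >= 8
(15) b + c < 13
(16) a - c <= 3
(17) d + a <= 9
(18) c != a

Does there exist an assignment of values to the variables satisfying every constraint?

One satisfying assignment is a = 6, b = 6, c = 5, d = 3.
For the less obvious constraints — constraint 2: b - a = 0; constraint 6: b - c = 1 — and the others hold by inspection.

Satisfiable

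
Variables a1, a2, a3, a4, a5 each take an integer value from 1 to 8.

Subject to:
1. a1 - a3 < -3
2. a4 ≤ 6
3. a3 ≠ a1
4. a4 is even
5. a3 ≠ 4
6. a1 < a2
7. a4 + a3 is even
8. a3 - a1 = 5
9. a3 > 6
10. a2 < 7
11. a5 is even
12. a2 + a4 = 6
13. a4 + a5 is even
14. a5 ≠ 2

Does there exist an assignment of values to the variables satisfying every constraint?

Setting (a1, a2, a3, a4, a5) = (3, 4, 8, 2, 8) satisfies everything: constraint 1: a1 - a3 = -5; constraint 8: a3 - a1 = 5; constraint 12: a2 + a4 = 6, and the others follow.

Satisfiable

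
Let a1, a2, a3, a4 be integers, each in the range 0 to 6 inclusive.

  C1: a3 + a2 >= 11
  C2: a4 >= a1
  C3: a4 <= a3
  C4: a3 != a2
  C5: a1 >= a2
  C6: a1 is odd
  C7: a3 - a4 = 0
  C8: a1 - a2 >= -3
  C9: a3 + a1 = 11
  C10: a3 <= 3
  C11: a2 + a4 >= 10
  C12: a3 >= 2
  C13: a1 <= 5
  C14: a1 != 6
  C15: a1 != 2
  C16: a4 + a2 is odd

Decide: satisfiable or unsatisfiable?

Unsatisfiable

From constraints 5 and 13: a2 ≤ a1 ≤ 5. From constraints 3 and 10: a4 ≤ a3 ≤ 3. Hence a2 + a4 ≤ 8. But constraint 11 requires a2 + a4 ≥ 10, and 10 > 8. Contradiction.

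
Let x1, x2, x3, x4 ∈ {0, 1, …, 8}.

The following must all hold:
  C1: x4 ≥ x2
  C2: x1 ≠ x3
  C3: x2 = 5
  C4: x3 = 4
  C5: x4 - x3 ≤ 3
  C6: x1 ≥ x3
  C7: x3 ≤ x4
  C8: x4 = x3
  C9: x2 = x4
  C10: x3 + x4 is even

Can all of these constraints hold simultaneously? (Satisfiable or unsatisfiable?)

Constraint 3 fixes x2 = 5 and constraint 4 fixes x3 = 4. Constraints 8 and 9 give x2 = x4 = x3, so x2 = x3. But 5 ≠ 4 — contradiction.

Unsatisfiable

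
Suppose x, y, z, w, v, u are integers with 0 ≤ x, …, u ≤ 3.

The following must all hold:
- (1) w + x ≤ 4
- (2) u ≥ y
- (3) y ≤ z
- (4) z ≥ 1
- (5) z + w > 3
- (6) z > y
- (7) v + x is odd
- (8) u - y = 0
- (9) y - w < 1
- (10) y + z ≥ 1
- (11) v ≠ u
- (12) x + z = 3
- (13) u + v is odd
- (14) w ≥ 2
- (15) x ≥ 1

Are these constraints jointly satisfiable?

Setting (x, y, z, w, v, u) = (1, 1, 2, 2, 2, 1) satisfies everything: constraint 1: w + x = 3; constraint 5: z + w = 4; constraint 8: u - y = 0, and the others follow.

Satisfiable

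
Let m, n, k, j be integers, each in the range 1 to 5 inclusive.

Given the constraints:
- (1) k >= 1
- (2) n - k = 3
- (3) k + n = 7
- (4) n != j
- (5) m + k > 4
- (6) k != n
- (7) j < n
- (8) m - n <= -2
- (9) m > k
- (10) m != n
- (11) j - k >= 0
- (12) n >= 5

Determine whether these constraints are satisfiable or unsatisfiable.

One satisfying assignment is m = 3, n = 5, k = 2, j = 3.
For the less obvious constraints — constraint 2: n - k = 3; constraint 3: k + n = 7 — and the others hold by inspection.

Satisfiable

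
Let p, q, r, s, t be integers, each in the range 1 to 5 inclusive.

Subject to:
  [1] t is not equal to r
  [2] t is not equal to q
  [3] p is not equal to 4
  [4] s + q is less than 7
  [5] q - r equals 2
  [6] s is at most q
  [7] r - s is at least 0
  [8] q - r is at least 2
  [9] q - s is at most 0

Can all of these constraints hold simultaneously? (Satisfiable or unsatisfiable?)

Unsatisfiable

Constraints 7, 8, and 9 give q − r ≥ 2, r − s ≥ 0, s − q ≥ 0.
Adding all 3 inequalities: the left sides telescope to 0, and the right sides sum to 2 + 0 + 0 = 2. So 0 ≥ 2, which is false.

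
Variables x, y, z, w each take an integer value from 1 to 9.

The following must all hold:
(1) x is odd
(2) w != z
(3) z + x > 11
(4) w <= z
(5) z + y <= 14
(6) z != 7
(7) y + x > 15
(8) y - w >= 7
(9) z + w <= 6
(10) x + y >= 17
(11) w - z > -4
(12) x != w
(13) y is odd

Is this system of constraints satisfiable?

Try x = 9, y = 9, z = 3, w = 2.
Check constraint 3: z + x = 12; constraint 5: z + y = 12; constraint 7: y + x = 18. The remaining constraints are straightforward to verify.

Satisfiable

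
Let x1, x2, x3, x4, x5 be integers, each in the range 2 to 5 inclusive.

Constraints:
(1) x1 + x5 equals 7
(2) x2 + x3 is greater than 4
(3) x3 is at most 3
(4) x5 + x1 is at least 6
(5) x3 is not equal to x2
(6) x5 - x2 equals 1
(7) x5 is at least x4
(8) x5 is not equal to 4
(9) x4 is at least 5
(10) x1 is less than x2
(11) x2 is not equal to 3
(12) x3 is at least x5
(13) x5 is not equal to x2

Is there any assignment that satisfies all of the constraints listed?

Unsatisfiable

From constraints 7 and 9: x5 ≥ x4 and x4 ≥ 5, so x5 ≥ 5. From constraints 3 and 12: x5 ≤ x3 and x3 ≤ 3, so x5 ≤ 3. But 3 < 5, so no value of x5 works.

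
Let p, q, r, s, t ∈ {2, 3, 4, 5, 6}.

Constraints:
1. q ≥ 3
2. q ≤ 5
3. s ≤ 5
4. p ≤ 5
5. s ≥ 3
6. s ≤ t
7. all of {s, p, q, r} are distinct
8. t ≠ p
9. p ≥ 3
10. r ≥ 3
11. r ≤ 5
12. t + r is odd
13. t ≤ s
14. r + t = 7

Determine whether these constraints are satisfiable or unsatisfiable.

Constraints 1, 2, 3, 4, 5, 9, 10, and 11 confine each of s, p, q, r to the 3 values {3, …, 5}.
Constraint 7 requires all 4 of them to be distinct, but only 3 values are available — impossible by the pigeonhole principle.

Unsatisfiable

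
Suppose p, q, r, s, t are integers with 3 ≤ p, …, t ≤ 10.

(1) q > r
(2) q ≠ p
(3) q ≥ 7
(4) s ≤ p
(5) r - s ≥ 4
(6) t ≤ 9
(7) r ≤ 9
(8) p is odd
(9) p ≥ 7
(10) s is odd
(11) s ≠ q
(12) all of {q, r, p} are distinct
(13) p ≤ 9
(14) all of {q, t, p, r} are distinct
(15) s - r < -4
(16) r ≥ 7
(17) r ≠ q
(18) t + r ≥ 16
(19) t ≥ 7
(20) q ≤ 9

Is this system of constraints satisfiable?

Constraints 3, 6, 7, 9, 13, 16, 19, and 20 confine each of q, t, p, r to the 3 values {7, …, 9}.
Constraint 14 requires all 4 of them to be distinct, but only 3 values are available — impossible by the pigeonhole principle.

Unsatisfiable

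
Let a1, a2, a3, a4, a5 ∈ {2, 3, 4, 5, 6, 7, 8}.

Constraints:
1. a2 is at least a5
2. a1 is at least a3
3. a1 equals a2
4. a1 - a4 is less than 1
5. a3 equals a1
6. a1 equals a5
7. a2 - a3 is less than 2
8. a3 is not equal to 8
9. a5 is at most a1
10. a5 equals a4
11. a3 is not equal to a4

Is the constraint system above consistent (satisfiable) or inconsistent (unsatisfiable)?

From constraints 5, 6, and 10, a3 = a1 = a5 = a4, so a3 = a4. But constraint 11 says a3 ≠ a4. Contradiction.

Unsatisfiable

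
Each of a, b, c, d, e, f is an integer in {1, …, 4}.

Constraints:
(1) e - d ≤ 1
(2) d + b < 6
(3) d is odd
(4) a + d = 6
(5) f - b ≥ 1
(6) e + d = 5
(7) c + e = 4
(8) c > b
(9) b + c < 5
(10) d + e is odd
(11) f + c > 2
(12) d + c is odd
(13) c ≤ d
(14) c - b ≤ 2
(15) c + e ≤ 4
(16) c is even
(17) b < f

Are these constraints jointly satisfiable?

Satisfiable

Try a = 3, b = 1, c = 2, d = 3, e = 2, f = 3.
Check constraint 1: e - d = -1; constraint 2: d + b = 4; constraint 4: a + d = 6. The remaining constraints are straightforward to verify.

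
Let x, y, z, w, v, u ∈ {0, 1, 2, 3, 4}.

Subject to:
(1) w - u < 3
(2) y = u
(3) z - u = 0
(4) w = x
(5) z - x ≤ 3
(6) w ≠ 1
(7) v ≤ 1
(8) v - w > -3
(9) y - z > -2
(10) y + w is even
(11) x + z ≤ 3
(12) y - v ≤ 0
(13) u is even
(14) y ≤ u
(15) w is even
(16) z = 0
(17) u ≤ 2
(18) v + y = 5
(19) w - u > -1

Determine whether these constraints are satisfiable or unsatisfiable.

Unsatisfiable

From constraint 7: v ≤ 1. From constraints 14 and 17: y ≤ u ≤ 2. Hence v + y ≤ 3. But constraint 18 requires v + y = 5, and 5 > 3. Contradiction.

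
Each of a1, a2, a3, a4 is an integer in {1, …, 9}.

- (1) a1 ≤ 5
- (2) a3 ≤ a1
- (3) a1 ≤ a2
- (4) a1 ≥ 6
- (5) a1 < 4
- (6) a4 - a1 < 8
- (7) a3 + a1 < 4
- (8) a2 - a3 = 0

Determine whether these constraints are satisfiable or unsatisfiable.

Unsatisfiable

From constraint 4: a1 ≥ 6. From constraint 1: a1 ≤ 5. But 5 < 6, so no value of a1 works.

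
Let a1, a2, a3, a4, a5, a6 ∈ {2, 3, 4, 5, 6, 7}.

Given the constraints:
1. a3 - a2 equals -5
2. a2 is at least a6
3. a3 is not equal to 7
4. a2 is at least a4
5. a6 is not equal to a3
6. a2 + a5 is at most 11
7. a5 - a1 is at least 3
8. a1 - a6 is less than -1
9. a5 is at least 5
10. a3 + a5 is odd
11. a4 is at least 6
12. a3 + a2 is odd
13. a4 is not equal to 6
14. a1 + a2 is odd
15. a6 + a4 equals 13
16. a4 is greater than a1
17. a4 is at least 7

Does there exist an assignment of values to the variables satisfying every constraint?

From constraints 4 and 17: a2 ≥ a4 ≥ 7. From constraint 9: a5 ≥ 5. Hence a2 + a5 ≥ 12. But constraint 6 requires a2 + a5 ≤ 11, and 11 < 12. Contradiction.

Unsatisfiable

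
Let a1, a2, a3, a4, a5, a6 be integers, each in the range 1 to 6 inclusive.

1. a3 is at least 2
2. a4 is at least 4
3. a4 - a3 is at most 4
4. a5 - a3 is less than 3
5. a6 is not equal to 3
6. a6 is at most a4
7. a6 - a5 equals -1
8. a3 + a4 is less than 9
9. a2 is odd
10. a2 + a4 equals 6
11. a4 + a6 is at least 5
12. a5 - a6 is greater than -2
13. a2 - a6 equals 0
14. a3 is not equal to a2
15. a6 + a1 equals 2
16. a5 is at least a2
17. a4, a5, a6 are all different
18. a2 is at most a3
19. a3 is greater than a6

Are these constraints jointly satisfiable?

The assignment a1 = 1, a2 = 1, a3 = 2, a4 = 5, a5 = 2, a6 = 1 works:
  constraint 3 holds since a4 - a3 = 3.
  constraint 4 holds since a5 - a3 = 0.
The rest check out directly.

Satisfiable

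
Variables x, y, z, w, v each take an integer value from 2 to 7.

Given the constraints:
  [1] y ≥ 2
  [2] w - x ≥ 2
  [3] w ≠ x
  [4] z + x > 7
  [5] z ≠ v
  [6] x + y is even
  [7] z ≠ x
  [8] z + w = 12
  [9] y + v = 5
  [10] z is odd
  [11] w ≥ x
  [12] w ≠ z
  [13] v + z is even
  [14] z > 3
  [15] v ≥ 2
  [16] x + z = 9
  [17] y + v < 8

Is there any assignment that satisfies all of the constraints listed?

Try x = 2, y = 2, z = 7, w = 5, v = 3.
Check constraint 2: w - x = 3; constraint 4: z + x = 9; constraint 8: z + w = 12. The remaining constraints are straightforward to verify.

Satisfiable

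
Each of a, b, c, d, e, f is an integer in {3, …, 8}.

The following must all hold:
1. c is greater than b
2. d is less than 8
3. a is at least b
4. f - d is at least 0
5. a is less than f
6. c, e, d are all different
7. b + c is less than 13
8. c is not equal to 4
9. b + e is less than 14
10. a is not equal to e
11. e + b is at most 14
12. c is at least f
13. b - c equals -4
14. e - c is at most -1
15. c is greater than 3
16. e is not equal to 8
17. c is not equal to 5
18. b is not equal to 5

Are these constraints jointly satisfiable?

Setting (a, b, c, d, e, f) = (5, 4, 8, 5, 7, 7) satisfies everything: constraint 4: f - d = 2; constraint 7: b + c = 12; constraint 9: b + e = 11, and the others follow.

Satisfiable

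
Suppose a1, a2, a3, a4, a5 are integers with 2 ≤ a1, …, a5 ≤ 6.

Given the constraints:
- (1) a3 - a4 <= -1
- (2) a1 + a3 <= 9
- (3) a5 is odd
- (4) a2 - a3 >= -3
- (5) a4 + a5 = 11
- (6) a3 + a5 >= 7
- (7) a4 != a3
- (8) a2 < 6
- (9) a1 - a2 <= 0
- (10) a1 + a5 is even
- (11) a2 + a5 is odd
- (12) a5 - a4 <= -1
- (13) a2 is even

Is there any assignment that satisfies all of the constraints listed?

One satisfying assignment is a1 = 3, a2 = 4, a3 = 4, a4 = 6, a5 = 5.
For the less obvious constraints — constraint 1: a3 - a4 = -2; constraint 2: a1 + a3 = 7 — and the others hold by inspection.

Satisfiable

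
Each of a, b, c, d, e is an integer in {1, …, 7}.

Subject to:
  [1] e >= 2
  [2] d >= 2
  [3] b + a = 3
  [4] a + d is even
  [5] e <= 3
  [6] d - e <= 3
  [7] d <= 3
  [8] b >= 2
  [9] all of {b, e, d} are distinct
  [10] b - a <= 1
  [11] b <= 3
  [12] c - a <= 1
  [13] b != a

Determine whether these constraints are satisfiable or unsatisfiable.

Constraints 1, 2, 5, 7, 8, and 11 confine each of b, e, d to the 2 values {2, 3}.
Constraint 9 requires all 3 of them to be distinct, but only 2 values are available — impossible by the pigeonhole principle.

Unsatisfiable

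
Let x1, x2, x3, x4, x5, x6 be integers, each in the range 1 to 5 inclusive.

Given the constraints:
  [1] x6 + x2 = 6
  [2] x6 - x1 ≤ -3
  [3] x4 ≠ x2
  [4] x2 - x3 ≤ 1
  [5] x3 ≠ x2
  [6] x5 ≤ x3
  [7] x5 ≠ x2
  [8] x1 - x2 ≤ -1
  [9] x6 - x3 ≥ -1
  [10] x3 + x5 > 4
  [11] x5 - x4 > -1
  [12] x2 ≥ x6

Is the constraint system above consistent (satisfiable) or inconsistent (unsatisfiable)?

Constraints 2, 4, 8, and 9 give x2 − x1 ≥ 1, x1 − x6 ≥ 3, x6 − x3 ≥ -1, x3 − x2 ≥ -1.
Adding all 4 inequalities: the left sides telescope to 0, and the right sides sum to 1 + 3 + (-1) + (-1) = 2. So 0 ≥ 2, which is false.

Unsatisfiable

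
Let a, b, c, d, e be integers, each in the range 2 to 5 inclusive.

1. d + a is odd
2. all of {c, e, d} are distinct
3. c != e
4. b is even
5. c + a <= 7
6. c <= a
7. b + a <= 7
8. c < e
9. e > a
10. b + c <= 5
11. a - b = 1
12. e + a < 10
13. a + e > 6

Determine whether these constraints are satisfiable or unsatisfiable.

The assignment a = 3, b = 2, c = 3, d = 2, e = 5 works:
  constraint 5 holds since c + a = 6.
  constraint 7 holds since b + a = 5.
The rest check out directly.

Satisfiable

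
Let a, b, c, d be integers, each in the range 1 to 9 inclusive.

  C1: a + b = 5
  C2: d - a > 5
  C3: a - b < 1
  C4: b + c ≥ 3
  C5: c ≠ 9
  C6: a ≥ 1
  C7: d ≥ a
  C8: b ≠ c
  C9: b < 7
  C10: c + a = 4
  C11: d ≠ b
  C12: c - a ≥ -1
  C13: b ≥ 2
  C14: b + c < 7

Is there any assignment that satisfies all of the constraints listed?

Setting (a, b, c, d) = (2, 3, 2, 9) satisfies everything: constraint 1: a + b = 5; constraint 2: d - a = 7; constraint 3: a - b = -1, and the others follow.

Satisfiable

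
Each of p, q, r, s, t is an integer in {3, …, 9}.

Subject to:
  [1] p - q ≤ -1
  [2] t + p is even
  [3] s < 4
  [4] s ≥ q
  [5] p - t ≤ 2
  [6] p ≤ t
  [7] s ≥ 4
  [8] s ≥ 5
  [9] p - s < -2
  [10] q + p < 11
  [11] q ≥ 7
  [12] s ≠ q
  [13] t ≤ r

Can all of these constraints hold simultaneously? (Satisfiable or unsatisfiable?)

From constraints 4 and 11: s ≥ q and q ≥ 7, so s ≥ 7. From constraint 3: s ≤ 3. But 3 < 7, so no value of s works.

Unsatisfiable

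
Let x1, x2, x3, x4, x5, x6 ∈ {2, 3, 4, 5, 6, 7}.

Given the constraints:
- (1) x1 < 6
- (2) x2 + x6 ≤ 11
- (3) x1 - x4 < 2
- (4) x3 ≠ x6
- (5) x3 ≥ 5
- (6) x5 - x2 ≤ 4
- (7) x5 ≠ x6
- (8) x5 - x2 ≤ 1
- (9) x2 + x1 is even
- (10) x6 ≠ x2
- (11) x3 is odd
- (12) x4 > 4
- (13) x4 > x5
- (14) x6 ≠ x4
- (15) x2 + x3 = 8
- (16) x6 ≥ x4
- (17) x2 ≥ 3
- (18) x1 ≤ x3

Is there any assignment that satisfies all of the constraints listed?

One satisfying assignment is x1 = 5, x2 = 3, x3 = 5, x4 = 6, x5 = 4, x6 = 7.
For the less obvious constraints — constraint 2: x2 + x6 = 10; constraint 3: x1 - x4 = -1 — and the others hold by inspection.

Satisfiable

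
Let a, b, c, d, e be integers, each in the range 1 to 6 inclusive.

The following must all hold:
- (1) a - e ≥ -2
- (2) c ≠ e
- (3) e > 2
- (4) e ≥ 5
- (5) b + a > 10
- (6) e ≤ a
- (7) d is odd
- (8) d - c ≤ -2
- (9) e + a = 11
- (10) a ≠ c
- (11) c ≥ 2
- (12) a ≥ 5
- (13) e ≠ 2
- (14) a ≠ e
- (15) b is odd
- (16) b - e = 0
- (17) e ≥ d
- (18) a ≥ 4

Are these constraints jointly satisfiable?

Try a = 6, b = 5, c = 4, d = 1, e = 5.
Check constraint 1: a - e = 1; constraint 5: b + a = 11; constraint 8: d - c = -3. The remaining constraints are straightforward to verify.

Satisfiable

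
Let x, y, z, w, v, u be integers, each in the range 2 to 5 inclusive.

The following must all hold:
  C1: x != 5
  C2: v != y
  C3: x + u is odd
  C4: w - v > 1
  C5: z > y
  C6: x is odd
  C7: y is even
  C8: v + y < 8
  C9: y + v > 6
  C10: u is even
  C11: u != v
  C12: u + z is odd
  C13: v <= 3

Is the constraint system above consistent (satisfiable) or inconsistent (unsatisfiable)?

Satisfiable

Try x = 3, y = 4, z = 5, w = 5, v = 3, u = 4.
Check constraint 4: w - v = 2; constraint 8: v + y = 7. The remaining constraints are straightforward to verify.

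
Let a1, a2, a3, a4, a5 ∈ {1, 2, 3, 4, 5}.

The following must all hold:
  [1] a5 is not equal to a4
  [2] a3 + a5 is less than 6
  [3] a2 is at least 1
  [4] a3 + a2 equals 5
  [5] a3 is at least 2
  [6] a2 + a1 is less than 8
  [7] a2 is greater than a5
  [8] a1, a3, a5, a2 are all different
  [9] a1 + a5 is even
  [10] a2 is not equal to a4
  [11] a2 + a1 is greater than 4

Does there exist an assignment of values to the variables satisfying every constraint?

Try a1 = 5, a2 = 2, a3 = 3, a4 = 5, a5 = 1.
Check constraint 2: a3 + a5 = 4; constraint 4: a3 + a2 = 5. The remaining constraints are straightforward to verify.

Satisfiable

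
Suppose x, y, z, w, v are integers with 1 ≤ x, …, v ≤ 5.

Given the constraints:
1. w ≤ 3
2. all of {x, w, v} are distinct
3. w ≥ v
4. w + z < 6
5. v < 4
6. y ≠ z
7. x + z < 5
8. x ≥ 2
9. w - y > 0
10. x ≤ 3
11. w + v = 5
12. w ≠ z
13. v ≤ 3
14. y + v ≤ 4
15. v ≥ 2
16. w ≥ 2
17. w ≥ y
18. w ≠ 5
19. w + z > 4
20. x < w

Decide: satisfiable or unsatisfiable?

Unsatisfiable

Constraints 1, 8, 10, 13, 15, and 16 confine each of x, w, v to the 2 values {2, 3}.
Constraint 2 requires all 3 of them to be distinct, but only 2 values are available — impossible by the pigeonhole principle.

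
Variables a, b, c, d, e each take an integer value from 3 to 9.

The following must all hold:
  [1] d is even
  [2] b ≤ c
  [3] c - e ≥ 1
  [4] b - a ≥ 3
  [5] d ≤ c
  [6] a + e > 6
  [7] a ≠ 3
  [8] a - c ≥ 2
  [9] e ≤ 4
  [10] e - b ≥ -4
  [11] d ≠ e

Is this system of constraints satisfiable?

Constraints 3, 4, 8, and 10 give b − a ≥ 3, a − c ≥ 2, c − e ≥ 1, e − b ≥ -4.
Adding all 4 inequalities: the left sides telescope to 0, and the right sides sum to 3 + 2 + 1 + (-4) = 2. So 0 ≥ 2, which is false.

Unsatisfiable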